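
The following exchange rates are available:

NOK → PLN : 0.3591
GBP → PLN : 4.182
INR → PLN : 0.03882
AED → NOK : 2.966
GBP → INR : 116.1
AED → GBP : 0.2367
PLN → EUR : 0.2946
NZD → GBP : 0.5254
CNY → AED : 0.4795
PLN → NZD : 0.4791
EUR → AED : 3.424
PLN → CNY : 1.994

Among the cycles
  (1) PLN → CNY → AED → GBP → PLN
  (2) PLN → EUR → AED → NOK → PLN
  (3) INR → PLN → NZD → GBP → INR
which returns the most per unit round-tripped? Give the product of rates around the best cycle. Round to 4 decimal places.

1.1345

(1) 1.994 × 0.4795 × 0.2367 × 4.182 = 0.94645
(2) 0.2946 × 3.424 × 2.966 × 0.3591 = 1.07437
(3) 0.03882 × 0.4791 × 0.5254 × 116.1 = 1.13450
Highest is cycle (3) at 1.1345 (>1, arbitrage).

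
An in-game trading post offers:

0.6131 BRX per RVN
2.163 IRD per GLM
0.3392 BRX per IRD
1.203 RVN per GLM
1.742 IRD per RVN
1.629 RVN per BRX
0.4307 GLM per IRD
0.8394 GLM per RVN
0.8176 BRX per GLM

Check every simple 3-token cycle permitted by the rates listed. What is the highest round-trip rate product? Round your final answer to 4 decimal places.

1.1180

GLM→BRX→RVN→GLM: 0.8176 × 1.629 × 0.8394 = 1.11797
BRX→RVN→IRD→BRX: 1.629 × 1.742 × 0.3392 = 0.96255
GLM→RVN→IRD→GLM: 1.203 × 1.742 × 0.4307 = 0.90259
Maximum is GLM→BRX→RVN→GLM at 1.1180; arbitrage exists.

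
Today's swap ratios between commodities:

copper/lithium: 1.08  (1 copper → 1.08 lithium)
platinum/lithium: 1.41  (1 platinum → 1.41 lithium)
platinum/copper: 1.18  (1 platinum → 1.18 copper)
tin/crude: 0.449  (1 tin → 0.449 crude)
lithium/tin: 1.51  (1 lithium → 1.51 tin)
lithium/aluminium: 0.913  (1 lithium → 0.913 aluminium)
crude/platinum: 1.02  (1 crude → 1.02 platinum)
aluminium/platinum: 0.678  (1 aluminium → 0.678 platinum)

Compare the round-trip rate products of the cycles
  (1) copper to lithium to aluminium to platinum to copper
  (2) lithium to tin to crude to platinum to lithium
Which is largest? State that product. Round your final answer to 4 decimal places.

(1) 1.08 × 0.913 × 0.678 × 1.18 = 0.78887
(2) 1.51 × 0.449 × 1.02 × 1.41 = 0.97509
Highest is cycle (2) at 0.9751 (≤1, no arbitrage).

0.9751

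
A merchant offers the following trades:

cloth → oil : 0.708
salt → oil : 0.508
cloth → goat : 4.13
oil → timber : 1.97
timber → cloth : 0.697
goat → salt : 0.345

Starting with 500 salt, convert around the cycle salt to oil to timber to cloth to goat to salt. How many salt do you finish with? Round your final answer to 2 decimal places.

496.94

500 salt × 0.508 = 254 oil
254 oil × 1.97 = 500.38 timber
500.38 timber × 0.697 = 348.76486 cloth
348.76486 cloth × 4.13 = 1440.3988718 goat
1440.3988718 goat × 0.345 = 496.937610771 salt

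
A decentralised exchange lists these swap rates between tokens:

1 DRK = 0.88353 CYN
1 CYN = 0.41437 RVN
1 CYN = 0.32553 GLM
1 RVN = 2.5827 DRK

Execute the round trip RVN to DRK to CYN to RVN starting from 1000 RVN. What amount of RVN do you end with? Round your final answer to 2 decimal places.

945.55

1000 RVN × 2.5827 = 2582.7 DRK
2582.7 DRK × 0.88353 = 2281.892931 CYN
2281.892931 CYN × 0.41437 = 945.54797381847 RVN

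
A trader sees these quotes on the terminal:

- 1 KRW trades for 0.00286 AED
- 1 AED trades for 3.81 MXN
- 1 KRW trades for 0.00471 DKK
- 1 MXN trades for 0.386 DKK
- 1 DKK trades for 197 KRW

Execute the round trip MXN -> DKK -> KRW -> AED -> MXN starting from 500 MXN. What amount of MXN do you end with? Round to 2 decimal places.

500 MXN × 0.386 = 193 DKK
193 DKK × 197 = 38021 KRW
38021 KRW × 0.00286 = 108.74006 AED
108.74006 AED × 3.81 = 414.2996286 MXN

414.30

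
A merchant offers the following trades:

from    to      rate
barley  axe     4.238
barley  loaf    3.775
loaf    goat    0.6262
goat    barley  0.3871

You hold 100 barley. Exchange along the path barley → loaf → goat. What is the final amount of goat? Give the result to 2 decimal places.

100 barley × 3.775 = 377.5 loaf
377.5 loaf × 0.6262 = 236.3905 goat

236.39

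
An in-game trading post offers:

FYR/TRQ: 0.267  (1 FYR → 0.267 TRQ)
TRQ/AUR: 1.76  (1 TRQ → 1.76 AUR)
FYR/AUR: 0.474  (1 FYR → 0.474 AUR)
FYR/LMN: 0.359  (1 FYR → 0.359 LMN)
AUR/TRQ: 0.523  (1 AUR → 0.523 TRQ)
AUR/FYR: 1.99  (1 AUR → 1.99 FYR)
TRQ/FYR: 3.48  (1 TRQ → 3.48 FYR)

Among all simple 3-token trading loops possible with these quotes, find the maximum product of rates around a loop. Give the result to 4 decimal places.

0.9351

TRQ→AUR→FYR→TRQ: 1.76 × 1.99 × 0.267 = 0.93514
TRQ→FYR→AUR→TRQ: 3.48 × 0.474 × 0.523 = 0.86270
Maximum is TRQ→AUR→FYR→TRQ at 0.9351; no arbitrage — every cycle loses value.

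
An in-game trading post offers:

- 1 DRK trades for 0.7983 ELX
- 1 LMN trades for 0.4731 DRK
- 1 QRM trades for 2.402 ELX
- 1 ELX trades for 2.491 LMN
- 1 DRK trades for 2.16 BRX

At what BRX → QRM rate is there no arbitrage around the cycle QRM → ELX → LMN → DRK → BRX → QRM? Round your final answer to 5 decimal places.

0.16355

Known legs of the cycle: 2.402 × 2.491 × 0.4731 × 2.16 = 6.114394132272
For no arbitrage the full-cycle product must be 1, so the missing rate is 1 / 6.114394132272 ≈ 0.1635485.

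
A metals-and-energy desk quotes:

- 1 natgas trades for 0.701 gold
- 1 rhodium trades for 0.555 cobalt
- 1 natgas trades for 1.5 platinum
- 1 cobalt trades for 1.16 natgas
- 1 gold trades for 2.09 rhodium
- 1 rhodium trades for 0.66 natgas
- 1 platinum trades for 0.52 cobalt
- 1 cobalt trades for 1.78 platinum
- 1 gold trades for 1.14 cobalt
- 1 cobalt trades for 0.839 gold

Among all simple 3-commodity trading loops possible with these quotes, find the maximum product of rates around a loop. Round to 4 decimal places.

0.9732

rhodium→cobalt→gold→rhodium: 0.555 × 0.839 × 2.09 = 0.97320
natgas→gold→rhodium→natgas: 0.701 × 2.09 × 0.66 = 0.96696
natgas→gold→cobalt→natgas: 0.701 × 1.14 × 1.16 = 0.92700
platinum→cobalt→natgas→platinum: 0.52 × 1.16 × 1.5 = 0.90480
Maximum is rhodium→cobalt→gold→rhodium at 0.9732; no arbitrage — every cycle loses value.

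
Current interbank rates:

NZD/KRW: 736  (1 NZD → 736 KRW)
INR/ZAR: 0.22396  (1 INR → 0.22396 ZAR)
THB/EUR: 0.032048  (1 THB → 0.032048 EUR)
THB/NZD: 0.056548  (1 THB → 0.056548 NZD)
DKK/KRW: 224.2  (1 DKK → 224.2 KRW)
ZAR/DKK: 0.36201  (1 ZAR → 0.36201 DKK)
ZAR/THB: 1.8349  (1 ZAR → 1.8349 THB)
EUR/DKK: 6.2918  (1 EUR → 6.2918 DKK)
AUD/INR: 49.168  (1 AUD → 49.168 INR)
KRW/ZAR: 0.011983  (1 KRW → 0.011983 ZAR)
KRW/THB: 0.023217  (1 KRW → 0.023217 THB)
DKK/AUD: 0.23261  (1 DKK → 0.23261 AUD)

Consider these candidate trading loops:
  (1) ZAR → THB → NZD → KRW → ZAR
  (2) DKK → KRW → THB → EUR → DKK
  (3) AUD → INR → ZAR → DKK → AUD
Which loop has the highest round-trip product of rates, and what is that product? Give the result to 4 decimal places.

1.0496

(1) 1.8349 × 0.056548 × 736 × 0.011983 = 0.91511
(2) 224.2 × 0.023217 × 0.032048 × 6.2918 = 1.04958
(3) 49.168 × 0.22396 × 0.36201 × 0.23261 = 0.92726
Highest is cycle (2) at 1.0496 (>1, arbitrage).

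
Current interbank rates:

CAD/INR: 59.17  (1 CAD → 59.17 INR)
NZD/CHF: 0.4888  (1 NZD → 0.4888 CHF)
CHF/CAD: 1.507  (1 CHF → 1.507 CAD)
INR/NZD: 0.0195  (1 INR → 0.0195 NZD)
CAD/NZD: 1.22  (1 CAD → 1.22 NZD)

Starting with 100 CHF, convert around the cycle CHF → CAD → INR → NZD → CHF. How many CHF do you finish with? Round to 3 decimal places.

84.993

100 CHF × 1.507 = 150.7 CAD
150.7 CAD × 59.17 = 8916.919 INR
8916.919 INR × 0.0195 = 173.8799205 NZD
173.8799205 NZD × 0.4888 = 84.9925051404 CHF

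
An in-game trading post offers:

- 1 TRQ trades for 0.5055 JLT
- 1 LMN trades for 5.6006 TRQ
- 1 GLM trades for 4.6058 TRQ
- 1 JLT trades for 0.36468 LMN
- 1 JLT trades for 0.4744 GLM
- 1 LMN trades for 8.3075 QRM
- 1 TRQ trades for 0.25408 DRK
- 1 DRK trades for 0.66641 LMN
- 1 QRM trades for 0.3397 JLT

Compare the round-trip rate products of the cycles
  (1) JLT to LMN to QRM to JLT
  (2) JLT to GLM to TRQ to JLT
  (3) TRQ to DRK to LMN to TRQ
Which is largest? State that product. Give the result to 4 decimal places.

(1) 0.36468 × 8.3075 × 0.3397 = 1.02915
(2) 0.4744 × 4.6058 × 0.5055 = 1.10451
(3) 0.25408 × 0.66641 × 5.6006 = 0.94830
Highest is cycle (2) at 1.1045 (>1, arbitrage).

1.1045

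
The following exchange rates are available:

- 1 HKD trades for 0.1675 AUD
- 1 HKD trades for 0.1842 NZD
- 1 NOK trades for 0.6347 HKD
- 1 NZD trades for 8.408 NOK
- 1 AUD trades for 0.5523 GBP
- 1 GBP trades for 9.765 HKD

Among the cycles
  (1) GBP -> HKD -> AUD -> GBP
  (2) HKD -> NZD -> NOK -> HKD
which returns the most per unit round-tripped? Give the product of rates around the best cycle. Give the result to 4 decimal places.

0.9830

(1) 9.765 × 0.1675 × 0.5523 = 0.90336
(2) 0.1842 × 8.408 × 0.6347 = 0.98299
Highest is cycle (2) at 0.9830 (≤1, no arbitrage).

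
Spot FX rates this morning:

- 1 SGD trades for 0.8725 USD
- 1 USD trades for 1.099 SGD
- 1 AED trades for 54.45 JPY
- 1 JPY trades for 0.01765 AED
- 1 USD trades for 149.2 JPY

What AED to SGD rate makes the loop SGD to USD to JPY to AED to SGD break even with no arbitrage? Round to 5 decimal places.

Known legs of the cycle: 0.8725 × 149.2 × 0.01765 = 2.29762405
For no arbitrage the full-cycle product must be 1, so the missing rate is 1 / 2.29762405 ≈ 0.4352322.

0.43523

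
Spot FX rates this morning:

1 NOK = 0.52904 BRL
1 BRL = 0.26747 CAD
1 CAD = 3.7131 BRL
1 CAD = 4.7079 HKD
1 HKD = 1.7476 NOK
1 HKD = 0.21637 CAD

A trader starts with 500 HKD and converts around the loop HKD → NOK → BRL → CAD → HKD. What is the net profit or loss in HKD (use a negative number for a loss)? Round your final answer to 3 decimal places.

500 HKD × 1.7476 = 873.8 NOK
873.8 NOK × 0.52904 = 462.275152 BRL
462.275152 BRL × 0.26747 = 123.64473490544 CAD
123.64473490544 CAD × 4.7079 = 582.107047461320976 HKD
Net change: 582.107047461320976 − 500 = 82.107047461320976 HKD

82.107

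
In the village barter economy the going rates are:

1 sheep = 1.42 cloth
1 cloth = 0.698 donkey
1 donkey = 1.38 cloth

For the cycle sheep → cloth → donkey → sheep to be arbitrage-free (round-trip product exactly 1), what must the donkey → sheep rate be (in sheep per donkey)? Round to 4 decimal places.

Known legs of the cycle: 1.42 × 0.698 = 0.99116
For no arbitrage the full-cycle product must be 1, so the missing rate is 1 / 0.99116 ≈ 1.008919.

1.0089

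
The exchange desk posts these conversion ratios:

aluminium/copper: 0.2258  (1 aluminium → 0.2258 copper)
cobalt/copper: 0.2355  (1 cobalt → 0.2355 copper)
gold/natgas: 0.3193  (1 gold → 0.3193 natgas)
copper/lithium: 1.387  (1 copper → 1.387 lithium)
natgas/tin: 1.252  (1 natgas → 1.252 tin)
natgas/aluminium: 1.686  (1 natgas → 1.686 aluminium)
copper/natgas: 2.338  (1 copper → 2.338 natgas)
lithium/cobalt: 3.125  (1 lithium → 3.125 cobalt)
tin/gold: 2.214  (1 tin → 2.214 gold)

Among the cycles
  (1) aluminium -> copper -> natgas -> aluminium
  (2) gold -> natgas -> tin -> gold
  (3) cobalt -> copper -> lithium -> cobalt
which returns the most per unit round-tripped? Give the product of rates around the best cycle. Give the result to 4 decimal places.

1.0207

(1) 0.2258 × 2.338 × 1.686 = 0.89007
(2) 0.3193 × 1.252 × 2.214 = 0.88508
(3) 0.2355 × 1.387 × 3.125 = 1.02075
Highest is cycle (3) at 1.0207 (>1, arbitrage).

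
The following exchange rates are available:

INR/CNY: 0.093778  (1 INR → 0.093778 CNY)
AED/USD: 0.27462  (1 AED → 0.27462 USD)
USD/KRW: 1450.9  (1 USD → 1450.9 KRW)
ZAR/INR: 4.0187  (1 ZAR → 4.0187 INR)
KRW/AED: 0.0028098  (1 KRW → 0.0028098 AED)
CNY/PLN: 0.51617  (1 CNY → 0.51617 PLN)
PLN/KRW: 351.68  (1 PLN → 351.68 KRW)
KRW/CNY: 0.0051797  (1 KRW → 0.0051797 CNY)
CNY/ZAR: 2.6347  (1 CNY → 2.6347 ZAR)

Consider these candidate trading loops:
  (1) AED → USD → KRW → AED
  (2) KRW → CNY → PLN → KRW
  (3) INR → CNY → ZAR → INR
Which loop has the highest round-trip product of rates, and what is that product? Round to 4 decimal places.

(1) 0.27462 × 1450.9 × 0.0028098 = 1.11955
(2) 0.0051797 × 0.51617 × 351.68 = 0.94025
(3) 0.093778 × 2.6347 × 4.0187 = 0.99293
Highest is cycle (1) at 1.1196 (>1, arbitrage).

1.1196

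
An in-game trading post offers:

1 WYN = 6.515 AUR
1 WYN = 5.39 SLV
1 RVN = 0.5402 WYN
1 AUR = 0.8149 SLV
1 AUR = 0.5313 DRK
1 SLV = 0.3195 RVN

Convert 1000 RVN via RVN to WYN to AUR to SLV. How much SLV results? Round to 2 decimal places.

1000 RVN × 0.5402 = 540.2 WYN
540.2 WYN × 6.515 = 3519.403 AUR
3519.403 AUR × 0.8149 = 2867.9615047 SLV

2867.96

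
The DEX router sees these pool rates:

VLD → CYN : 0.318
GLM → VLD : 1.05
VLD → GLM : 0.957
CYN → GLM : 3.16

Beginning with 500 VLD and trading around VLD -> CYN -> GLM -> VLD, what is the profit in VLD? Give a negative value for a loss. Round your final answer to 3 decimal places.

27.562

500 VLD × 0.318 = 159 CYN
159 CYN × 3.16 = 502.44 GLM
502.44 GLM × 1.05 = 527.562 VLD
Net change: 527.562 − 500 = 27.562 VLD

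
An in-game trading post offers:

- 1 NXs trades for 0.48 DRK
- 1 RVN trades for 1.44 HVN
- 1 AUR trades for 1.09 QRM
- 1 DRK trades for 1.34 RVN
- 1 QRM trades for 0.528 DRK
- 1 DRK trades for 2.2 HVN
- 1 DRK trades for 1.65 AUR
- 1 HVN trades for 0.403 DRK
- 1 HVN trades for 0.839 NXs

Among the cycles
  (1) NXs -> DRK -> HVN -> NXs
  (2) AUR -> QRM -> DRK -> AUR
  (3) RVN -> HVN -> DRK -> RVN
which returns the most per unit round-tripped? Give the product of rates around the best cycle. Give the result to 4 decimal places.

(1) 0.48 × 2.2 × 0.839 = 0.88598
(2) 1.09 × 0.528 × 1.65 = 0.94961
(3) 1.44 × 0.403 × 1.34 = 0.77763
Highest is cycle (2) at 0.9496 (≤1, no arbitrage).

0.9496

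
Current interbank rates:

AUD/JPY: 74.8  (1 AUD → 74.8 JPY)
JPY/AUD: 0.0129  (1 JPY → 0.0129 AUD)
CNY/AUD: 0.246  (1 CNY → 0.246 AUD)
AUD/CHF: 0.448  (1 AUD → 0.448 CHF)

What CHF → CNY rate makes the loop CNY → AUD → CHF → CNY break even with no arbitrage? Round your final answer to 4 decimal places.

Known legs of the cycle: 0.246 × 0.448 = 0.110208
For no arbitrage the full-cycle product must be 1, so the missing rate is 1 / 0.110208 ≈ 9.073751.

9.0738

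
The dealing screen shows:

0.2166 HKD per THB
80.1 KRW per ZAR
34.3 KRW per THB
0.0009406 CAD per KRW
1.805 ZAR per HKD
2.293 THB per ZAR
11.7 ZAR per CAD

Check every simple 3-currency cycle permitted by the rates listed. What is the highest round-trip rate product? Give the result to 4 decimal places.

0.8965

HKD→ZAR→THB→HKD: 1.805 × 2.293 × 0.2166 = 0.89648
ZAR→KRW→CAD→ZAR: 80.1 × 0.0009406 × 11.7 = 0.88150
Maximum is HKD→ZAR→THB→HKD at 0.8965; no arbitrage — every cycle loses value.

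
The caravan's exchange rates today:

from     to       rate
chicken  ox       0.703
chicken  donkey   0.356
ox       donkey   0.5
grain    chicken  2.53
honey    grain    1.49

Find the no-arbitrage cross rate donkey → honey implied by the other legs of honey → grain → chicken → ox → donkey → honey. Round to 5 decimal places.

Known legs of the cycle: 1.49 × 2.53 × 0.703 × 0.5 = 1.32504955
For no arbitrage the full-cycle product must be 1, so the missing rate is 1 / 1.32504955 ≈ 0.7546888.

0.75469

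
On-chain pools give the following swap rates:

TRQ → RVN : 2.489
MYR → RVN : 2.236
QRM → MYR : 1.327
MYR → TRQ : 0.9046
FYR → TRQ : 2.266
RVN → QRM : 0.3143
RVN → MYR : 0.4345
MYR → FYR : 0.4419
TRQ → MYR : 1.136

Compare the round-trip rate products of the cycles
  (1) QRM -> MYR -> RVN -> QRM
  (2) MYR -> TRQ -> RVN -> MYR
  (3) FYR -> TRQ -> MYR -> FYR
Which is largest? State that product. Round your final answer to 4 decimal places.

(1) 1.327 × 2.236 × 0.3143 = 0.93258
(2) 0.9046 × 2.489 × 0.4345 = 0.97830
(3) 2.266 × 1.136 × 0.4419 = 1.13753
Highest is cycle (3) at 1.1375 (>1, arbitrage).

1.1375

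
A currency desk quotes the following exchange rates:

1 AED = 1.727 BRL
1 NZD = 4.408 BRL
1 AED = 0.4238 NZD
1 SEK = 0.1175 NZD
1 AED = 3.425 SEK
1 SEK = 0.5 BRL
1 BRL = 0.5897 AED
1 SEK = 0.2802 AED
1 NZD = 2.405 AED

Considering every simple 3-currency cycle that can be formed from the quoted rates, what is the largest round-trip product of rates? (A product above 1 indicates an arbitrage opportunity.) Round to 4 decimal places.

1.1016

BRL→AED→NZD→BRL: 0.5897 × 0.4238 × 4.408 = 1.10162
BRL→AED→SEK→BRL: 0.5897 × 3.425 × 0.5 = 1.00986
AED→SEK→NZD→AED: 3.425 × 0.1175 × 2.405 = 0.96786
Maximum is BRL→AED→NZD→BRL at 1.1016; arbitrage exists.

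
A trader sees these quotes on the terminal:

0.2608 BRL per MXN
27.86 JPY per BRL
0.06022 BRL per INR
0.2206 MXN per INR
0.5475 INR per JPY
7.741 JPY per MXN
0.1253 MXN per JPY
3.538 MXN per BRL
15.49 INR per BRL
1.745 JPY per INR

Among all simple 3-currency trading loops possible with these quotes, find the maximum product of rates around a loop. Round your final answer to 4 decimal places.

INR→MXN→JPY→INR: 0.2206 × 7.741 × 0.5475 = 0.93495
INR→BRL→JPY→INR: 0.06022 × 27.86 × 0.5475 = 0.91856
MXN→BRL→JPY→MXN: 0.2608 × 27.86 × 0.1253 = 0.91042
INR→MXN→BRL→INR: 0.2206 × 0.2608 × 15.49 = 0.89118
Maximum is INR→MXN→JPY→INR at 0.9349; no arbitrage — every cycle loses value.

0.9349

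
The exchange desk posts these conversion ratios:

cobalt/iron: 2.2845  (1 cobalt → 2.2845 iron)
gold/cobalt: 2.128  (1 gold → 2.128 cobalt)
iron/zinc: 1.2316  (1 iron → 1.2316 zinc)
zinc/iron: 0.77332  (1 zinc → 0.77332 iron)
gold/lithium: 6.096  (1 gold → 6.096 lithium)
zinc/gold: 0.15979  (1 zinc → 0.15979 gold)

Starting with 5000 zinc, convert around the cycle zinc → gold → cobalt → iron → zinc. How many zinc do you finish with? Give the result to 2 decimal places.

4783.57

5000 zinc × 0.15979 = 798.95 gold
798.95 gold × 2.128 = 1700.1656 cobalt
1700.1656 cobalt × 2.2845 = 3884.0283132 iron
3884.0283132 iron × 1.2316 = 4783.56927053712 zinc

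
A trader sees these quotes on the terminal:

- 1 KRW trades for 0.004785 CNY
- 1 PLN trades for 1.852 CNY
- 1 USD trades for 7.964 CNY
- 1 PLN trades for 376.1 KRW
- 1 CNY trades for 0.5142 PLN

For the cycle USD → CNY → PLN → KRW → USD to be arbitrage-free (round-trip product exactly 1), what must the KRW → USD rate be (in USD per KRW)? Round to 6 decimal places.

0.000649

Known legs of the cycle: 7.964 × 0.5142 × 376.1 = 1540.16289768
For no arbitrage the full-cycle product must be 1, so the missing rate is 1 / 1540.16289768 ≈ 0.00064928.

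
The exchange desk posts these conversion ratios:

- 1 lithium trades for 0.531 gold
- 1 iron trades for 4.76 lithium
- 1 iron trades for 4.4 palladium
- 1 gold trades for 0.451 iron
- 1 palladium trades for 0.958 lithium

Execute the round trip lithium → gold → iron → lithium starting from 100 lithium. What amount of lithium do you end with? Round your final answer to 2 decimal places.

113.99

100 lithium × 0.531 = 53.1 gold
53.1 gold × 0.451 = 23.9481 iron
23.9481 iron × 4.76 = 113.992956 lithium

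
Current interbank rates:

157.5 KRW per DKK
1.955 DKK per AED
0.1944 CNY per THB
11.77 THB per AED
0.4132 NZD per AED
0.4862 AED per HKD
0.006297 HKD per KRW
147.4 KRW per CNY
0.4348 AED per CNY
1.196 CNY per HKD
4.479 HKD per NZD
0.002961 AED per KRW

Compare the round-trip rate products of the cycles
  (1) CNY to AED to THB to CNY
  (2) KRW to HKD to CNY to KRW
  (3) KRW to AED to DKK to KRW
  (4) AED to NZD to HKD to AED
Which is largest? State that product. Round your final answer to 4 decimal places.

(1) 0.4348 × 11.77 × 0.1944 = 0.99486
(2) 0.006297 × 1.196 × 147.4 = 1.11010
(3) 0.002961 × 1.955 × 157.5 = 0.91173
(4) 0.4132 × 4.479 × 0.4862 = 0.89982
Highest is cycle (2) at 1.1101 (>1, arbitrage).

1.1101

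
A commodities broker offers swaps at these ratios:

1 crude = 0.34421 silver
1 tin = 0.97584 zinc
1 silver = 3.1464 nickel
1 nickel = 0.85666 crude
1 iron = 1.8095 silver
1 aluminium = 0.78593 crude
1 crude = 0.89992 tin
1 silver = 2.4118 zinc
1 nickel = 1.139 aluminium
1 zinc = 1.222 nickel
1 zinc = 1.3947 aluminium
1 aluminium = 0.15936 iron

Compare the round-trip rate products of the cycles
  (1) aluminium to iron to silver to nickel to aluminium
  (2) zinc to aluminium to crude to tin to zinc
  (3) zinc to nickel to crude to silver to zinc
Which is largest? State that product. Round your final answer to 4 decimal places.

1.0334

(1) 0.15936 × 1.8095 × 3.1464 × 1.139 = 1.03342
(2) 1.3947 × 0.78593 × 0.89992 × 0.97584 = 0.96260
(3) 1.222 × 0.85666 × 0.34421 × 2.4118 = 0.86905
Highest is cycle (1) at 1.0334 (>1, arbitrage).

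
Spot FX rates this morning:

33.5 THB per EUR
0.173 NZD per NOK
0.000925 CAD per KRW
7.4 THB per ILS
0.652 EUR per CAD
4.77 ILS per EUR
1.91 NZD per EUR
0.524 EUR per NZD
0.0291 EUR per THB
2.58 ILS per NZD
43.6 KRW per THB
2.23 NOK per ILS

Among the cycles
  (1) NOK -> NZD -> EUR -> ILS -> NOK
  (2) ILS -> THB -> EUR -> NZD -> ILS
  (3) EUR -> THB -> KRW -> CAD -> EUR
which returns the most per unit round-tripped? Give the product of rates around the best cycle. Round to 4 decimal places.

1.0612

(1) 0.173 × 0.524 × 4.77 × 2.23 = 0.96427
(2) 7.4 × 0.0291 × 1.91 × 2.58 = 1.06115
(3) 33.5 × 43.6 × 0.000925 × 0.652 = 0.88089
Highest is cycle (2) at 1.0612 (>1, arbitrage).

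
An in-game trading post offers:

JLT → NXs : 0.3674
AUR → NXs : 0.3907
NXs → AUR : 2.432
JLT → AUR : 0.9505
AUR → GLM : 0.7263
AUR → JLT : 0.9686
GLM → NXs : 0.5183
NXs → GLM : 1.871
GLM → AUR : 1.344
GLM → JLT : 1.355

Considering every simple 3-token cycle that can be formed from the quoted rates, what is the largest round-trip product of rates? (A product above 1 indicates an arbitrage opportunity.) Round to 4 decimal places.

AUR→NXs→GLM→AUR: 0.3907 × 1.871 × 1.344 = 0.98246
AUR→GLM→JLT→AUR: 0.7263 × 1.355 × 0.9505 = 0.93542
GLM→JLT→NXs→GLM: 1.355 × 0.3674 × 1.871 = 0.93143
AUR→GLM→NXs→AUR: 0.7263 × 0.5183 × 2.432 = 0.91551
AUR→JLT→NXs→AUR: 0.9686 × 0.3674 × 2.432 = 0.86546
Maximum is AUR→NXs→GLM→AUR at 0.9825; no arbitrage — every cycle loses value.

0.9825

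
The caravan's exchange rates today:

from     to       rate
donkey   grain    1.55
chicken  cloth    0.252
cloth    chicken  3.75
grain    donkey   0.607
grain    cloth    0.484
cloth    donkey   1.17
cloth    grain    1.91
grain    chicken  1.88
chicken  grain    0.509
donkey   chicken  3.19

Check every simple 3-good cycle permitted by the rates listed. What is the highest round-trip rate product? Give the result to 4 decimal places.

0.9856

donkey→chicken→grain→donkey: 3.19 × 0.509 × 0.607 = 0.98559
cloth→donkey→chicken→cloth: 1.17 × 3.19 × 0.252 = 0.94054
cloth→chicken→grain→cloth: 3.75 × 0.509 × 0.484 = 0.92384
cloth→grain→chicken→cloth: 1.91 × 1.88 × 0.252 = 0.90488
cloth→donkey→grain→cloth: 1.17 × 1.55 × 0.484 = 0.87773
Maximum is donkey→chicken→grain→donkey at 0.9856; no arbitrage — every cycle loses value.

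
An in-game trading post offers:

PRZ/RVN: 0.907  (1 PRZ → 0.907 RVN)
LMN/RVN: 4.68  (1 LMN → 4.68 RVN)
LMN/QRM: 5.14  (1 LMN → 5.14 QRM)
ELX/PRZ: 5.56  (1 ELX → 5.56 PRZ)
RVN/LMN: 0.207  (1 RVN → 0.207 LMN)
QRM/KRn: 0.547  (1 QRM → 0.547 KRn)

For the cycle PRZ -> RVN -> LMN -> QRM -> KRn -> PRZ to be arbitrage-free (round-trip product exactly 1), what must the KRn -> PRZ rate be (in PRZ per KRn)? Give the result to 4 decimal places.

Known legs of the cycle: 0.907 × 0.207 × 5.14 × 0.547 = 0.52787133342
For no arbitrage the full-cycle product must be 1, so the missing rate is 1 / 0.52787133342 ≈ 1.894401.

1.8944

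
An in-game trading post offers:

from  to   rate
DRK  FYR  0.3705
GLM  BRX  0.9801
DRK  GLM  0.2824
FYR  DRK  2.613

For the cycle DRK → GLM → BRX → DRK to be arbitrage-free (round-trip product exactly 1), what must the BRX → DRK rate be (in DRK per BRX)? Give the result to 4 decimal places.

Known legs of the cycle: 0.2824 × 0.9801 = 0.27678024
For no arbitrage the full-cycle product must be 1, so the missing rate is 1 / 0.27678024 ≈ 3.612975.

3.6130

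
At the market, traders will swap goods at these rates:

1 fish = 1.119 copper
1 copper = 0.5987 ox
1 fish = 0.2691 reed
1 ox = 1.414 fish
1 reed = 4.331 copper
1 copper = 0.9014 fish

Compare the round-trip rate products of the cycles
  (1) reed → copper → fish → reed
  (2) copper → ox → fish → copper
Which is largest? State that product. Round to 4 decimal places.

(1) 4.331 × 0.9014 × 0.2691 = 1.05056
(2) 0.5987 × 1.414 × 1.119 = 0.94730
Highest is cycle (1) at 1.0506 (>1, arbitrage).

1.0506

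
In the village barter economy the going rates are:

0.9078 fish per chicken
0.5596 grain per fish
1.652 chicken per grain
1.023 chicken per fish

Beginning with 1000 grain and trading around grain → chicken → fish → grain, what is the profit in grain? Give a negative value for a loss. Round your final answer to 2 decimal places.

1000 grain × 1.652 = 1652 chicken
1652 chicken × 0.9078 = 1499.6856 fish
1499.6856 fish × 0.5596 = 839.22406176 grain
Net change: 839.22406176 − 1000 = -160.77593824 grain

-160.78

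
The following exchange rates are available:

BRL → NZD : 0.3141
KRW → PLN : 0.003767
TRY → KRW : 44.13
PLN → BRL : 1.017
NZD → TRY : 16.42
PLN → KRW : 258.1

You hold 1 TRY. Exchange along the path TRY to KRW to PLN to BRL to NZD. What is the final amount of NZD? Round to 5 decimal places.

1 TRY × 44.13 = 44.13 KRW
44.13 KRW × 0.003767 = 0.16623771 PLN
0.16623771 PLN × 1.017 = 0.16906375107 BRL
0.16906375107 BRL × 0.3141 = 0.053102924211087 NZD

0.05310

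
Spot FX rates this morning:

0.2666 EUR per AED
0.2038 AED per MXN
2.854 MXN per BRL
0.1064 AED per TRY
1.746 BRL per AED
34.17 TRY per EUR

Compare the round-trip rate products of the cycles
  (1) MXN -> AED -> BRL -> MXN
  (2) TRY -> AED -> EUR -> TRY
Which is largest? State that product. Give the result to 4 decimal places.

(1) 0.2038 × 1.746 × 2.854 = 1.01555
(2) 0.1064 × 0.2666 × 34.17 = 0.96927
Highest is cycle (1) at 1.0156 (>1, arbitrage).

1.0156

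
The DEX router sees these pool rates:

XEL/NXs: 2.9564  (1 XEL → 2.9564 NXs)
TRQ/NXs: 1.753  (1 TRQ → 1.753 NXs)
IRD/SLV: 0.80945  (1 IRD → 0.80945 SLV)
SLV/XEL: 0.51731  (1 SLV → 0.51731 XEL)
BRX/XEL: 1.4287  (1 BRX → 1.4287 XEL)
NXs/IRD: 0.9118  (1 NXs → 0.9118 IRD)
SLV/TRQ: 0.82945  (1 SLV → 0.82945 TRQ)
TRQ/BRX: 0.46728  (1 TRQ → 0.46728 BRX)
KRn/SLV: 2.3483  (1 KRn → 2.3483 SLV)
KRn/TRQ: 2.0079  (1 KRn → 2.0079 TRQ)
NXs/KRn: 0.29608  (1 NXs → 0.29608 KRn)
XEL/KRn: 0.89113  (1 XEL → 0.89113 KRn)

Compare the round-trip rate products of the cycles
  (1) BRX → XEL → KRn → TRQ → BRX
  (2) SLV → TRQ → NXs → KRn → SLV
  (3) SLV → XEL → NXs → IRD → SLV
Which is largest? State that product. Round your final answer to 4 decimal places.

(1) 1.4287 × 0.89113 × 2.0079 × 0.46728 = 1.19454
(2) 0.82945 × 1.753 × 0.29608 × 2.3483 = 1.01096
(3) 0.51731 × 2.9564 × 0.9118 × 0.80945 = 1.12877
Highest is cycle (1) at 1.1945 (>1, arbitrage).

1.1945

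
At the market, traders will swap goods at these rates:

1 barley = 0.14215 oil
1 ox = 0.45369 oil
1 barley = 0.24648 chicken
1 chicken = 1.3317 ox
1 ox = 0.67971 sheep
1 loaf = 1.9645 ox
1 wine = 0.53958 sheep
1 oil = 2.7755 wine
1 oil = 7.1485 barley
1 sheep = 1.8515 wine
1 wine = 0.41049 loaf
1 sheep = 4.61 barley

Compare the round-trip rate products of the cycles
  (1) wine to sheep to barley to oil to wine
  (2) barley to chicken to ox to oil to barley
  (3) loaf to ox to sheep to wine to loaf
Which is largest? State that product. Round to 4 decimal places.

(1) 0.53958 × 4.61 × 0.14215 × 2.7755 = 0.98140
(2) 0.24648 × 1.3317 × 0.45369 × 7.1485 = 1.06454
(3) 1.9645 × 0.67971 × 1.8515 × 0.41049 = 1.01485
Highest is cycle (2) at 1.0645 (>1, arbitrage).

1.0645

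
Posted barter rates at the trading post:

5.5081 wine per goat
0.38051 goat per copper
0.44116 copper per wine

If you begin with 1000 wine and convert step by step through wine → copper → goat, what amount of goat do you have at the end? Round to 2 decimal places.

1000 wine × 0.44116 = 441.16 copper
441.16 copper × 0.38051 = 167.8657916 goat

167.87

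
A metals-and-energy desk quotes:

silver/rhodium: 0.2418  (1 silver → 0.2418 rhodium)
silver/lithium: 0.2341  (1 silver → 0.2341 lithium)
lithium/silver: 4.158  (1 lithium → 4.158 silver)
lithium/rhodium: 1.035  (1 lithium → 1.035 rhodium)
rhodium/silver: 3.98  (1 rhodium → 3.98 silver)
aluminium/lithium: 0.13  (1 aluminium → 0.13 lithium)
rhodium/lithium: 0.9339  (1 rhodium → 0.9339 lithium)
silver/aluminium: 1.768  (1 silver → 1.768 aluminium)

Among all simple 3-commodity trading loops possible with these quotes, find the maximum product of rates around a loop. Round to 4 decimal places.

silver→lithium→rhodium→silver: 0.2341 × 1.035 × 3.98 = 0.96433
silver→aluminium→lithium→silver: 1.768 × 0.13 × 4.158 = 0.95567
silver→rhodium→lithium→silver: 0.2418 × 0.9339 × 4.158 = 0.93895
Maximum is silver→lithium→rhodium→silver at 0.9643; no arbitrage — every cycle loses value.

0.9643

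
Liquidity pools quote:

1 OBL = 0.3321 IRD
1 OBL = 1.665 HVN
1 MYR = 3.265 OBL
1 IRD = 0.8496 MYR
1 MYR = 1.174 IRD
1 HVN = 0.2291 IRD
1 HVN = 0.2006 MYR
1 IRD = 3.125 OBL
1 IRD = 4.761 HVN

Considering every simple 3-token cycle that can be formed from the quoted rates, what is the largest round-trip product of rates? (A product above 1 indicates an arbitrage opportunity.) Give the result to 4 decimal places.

OBL→HVN→IRD→OBL: 1.665 × 0.2291 × 3.125 = 1.19204
IRD→HVN→MYR→IRD: 4.761 × 0.2006 × 1.174 = 1.12124
OBL→HVN→MYR→OBL: 1.665 × 0.2006 × 3.265 = 1.09051
OBL→IRD→MYR→OBL: 0.3321 × 0.8496 × 3.265 = 0.92123
Maximum is OBL→HVN→IRD→OBL at 1.1920; arbitrage exists.

1.1920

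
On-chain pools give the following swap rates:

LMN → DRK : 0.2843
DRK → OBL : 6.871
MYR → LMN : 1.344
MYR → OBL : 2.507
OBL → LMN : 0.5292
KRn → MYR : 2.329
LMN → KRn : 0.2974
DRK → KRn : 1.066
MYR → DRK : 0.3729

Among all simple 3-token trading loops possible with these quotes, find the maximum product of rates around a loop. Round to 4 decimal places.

DRK→OBL→LMN→DRK: 6.871 × 0.5292 × 0.2843 = 1.03375
MYR→LMN→KRn→MYR: 1.344 × 0.2974 × 2.329 = 0.93091
MYR→DRK→KRn→MYR: 0.3729 × 1.066 × 2.329 = 0.92580
Maximum is DRK→OBL→LMN→DRK at 1.0338; arbitrage exists.

1.0338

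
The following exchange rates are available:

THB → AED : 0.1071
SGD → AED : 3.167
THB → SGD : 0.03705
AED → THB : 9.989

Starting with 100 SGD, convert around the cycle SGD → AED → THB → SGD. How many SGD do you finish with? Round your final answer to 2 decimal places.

117.21

100 SGD × 3.167 = 316.7 AED
316.7 AED × 9.989 = 3163.5163 THB
3163.5163 THB × 0.03705 = 117.208278915 SGD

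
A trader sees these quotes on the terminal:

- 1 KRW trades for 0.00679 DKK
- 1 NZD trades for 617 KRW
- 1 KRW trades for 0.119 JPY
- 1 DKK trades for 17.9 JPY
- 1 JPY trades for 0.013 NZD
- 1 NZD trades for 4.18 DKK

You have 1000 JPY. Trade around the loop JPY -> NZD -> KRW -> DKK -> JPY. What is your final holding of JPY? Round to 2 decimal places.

974.88

1000 JPY × 0.013 = 13 NZD
13 NZD × 617 = 8021 KRW
8021 KRW × 0.00679 = 54.46259 DKK
54.46259 DKK × 17.9 = 974.880361 JPY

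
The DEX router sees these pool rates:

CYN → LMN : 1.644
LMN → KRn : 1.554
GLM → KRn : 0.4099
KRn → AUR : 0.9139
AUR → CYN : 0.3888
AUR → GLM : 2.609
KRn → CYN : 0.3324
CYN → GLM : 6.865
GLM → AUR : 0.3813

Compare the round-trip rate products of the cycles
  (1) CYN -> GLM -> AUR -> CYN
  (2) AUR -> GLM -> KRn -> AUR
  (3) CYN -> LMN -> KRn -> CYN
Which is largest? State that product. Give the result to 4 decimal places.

1.0177

(1) 6.865 × 0.3813 × 0.3888 = 1.01773
(2) 2.609 × 0.4099 × 0.9139 = 0.97735
(3) 1.644 × 1.554 × 0.3324 = 0.84921
Highest is cycle (1) at 1.0177 (>1, arbitrage).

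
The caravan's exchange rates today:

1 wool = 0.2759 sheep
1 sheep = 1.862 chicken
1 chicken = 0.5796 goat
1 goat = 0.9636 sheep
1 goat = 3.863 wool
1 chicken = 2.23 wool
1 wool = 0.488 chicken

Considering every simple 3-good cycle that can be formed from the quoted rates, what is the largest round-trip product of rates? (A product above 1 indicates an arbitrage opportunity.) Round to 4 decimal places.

1.1456

chicken→wool→sheep→chicken: 2.23 × 0.2759 × 1.862 = 1.14561
goat→wool→chicken→goat: 3.863 × 0.488 × 0.5796 = 1.09263
goat→sheep→chicken→goat: 0.9636 × 1.862 × 0.5796 = 1.03993
Maximum is chicken→wool→sheep→chicken at 1.1456; arbitrage exists.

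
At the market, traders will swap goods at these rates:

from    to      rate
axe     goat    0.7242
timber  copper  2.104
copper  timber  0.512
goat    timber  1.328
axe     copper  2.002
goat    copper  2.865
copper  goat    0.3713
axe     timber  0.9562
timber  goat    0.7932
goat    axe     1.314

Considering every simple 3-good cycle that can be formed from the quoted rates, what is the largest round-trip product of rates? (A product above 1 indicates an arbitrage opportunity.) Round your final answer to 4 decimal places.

1.1635

goat→copper→timber→goat: 2.865 × 0.512 × 0.7932 = 1.16353
goat→timber→copper→goat: 1.328 × 2.104 × 0.3713 = 1.03745
goat→axe→timber→goat: 1.314 × 0.9562 × 0.7932 = 0.99661
goat→axe→copper→goat: 1.314 × 2.002 × 0.3713 = 0.97675
Maximum is goat→copper→timber→goat at 1.1635; arbitrage exists.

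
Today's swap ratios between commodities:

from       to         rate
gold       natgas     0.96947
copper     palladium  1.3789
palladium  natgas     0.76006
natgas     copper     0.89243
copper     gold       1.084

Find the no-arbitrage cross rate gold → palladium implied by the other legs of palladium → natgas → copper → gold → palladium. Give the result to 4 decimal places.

1.3600

Known legs of the cycle: 0.76006 × 0.89243 × 1.084 = 0.7352775748472
For no arbitrage the full-cycle product must be 1, so the missing rate is 1 / 0.7352775748472 ≈ 1.360031.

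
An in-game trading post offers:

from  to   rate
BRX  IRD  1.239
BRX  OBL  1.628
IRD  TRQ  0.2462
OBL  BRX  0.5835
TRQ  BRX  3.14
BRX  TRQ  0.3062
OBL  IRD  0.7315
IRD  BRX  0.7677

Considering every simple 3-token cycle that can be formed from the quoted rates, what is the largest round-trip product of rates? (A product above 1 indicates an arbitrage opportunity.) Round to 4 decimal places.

BRX→IRD→TRQ→BRX: 1.239 × 0.2462 × 3.14 = 0.95783
BRX→OBL→IRD→BRX: 1.628 × 0.7315 × 0.7677 = 0.91424
Maximum is BRX→IRD→TRQ→BRX at 0.9578; no arbitrage — every cycle loses value.

0.9578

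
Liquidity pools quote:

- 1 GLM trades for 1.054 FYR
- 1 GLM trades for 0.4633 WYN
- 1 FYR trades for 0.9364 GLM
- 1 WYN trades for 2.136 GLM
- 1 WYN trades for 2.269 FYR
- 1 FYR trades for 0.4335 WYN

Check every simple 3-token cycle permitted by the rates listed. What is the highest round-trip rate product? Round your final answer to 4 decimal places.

0.9844

FYR→GLM→WYN→FYR: 0.9364 × 0.4633 × 2.269 = 0.98437
FYR→WYN→GLM→FYR: 0.4335 × 2.136 × 1.054 = 0.97596
Maximum is FYR→GLM→WYN→FYR at 0.9844; no arbitrage — every cycle loses value.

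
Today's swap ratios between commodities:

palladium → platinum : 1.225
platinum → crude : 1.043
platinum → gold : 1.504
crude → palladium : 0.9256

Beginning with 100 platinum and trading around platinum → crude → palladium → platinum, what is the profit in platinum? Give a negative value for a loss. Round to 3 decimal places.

18.262

100 platinum × 1.043 = 104.3 crude
104.3 crude × 0.9256 = 96.54008 palladium
96.54008 palladium × 1.225 = 118.261598 platinum
Net change: 118.261598 − 100 = 18.261598 platinum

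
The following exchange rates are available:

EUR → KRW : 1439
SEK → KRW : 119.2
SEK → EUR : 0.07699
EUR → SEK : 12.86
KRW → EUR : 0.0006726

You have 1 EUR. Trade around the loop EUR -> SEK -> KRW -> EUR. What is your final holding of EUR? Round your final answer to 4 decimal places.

1 EUR × 12.86 = 12.86 SEK
12.86 SEK × 119.2 = 1532.912 KRW
1532.912 KRW × 0.0006726 = 1.0310366112 EUR

1.0310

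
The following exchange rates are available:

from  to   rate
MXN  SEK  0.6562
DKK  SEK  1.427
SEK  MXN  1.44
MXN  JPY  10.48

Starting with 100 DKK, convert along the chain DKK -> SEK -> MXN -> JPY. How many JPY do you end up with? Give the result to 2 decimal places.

100 DKK × 1.427 = 142.7 SEK
142.7 SEK × 1.44 = 205.488 MXN
205.488 MXN × 10.48 = 2153.51424 JPY

2153.51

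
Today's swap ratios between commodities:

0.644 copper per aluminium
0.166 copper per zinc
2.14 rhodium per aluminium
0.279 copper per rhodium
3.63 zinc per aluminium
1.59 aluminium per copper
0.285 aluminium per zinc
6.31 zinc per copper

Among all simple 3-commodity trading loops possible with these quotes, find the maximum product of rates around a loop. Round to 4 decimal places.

zinc→aluminium→copper→zinc: 0.285 × 0.644 × 6.31 = 1.15814
zinc→copper→aluminium→zinc: 0.166 × 1.59 × 3.63 = 0.95810
rhodium→copper→aluminium→rhodium: 0.279 × 1.59 × 2.14 = 0.94933
Maximum is zinc→aluminium→copper→zinc at 1.1581; arbitrage exists.

1.1581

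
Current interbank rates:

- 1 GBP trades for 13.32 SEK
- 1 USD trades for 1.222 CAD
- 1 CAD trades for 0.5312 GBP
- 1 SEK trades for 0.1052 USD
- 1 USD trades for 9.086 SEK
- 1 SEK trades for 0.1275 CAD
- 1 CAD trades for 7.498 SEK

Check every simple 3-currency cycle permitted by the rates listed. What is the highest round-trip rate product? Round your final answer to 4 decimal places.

0.9639

CAD→SEK→USD→CAD: 7.498 × 0.1052 × 1.222 = 0.96390
CAD→GBP→SEK→CAD: 0.5312 × 13.32 × 0.1275 = 0.90214
Maximum is CAD→SEK→USD→CAD at 0.9639; no arbitrage — every cycle loses value.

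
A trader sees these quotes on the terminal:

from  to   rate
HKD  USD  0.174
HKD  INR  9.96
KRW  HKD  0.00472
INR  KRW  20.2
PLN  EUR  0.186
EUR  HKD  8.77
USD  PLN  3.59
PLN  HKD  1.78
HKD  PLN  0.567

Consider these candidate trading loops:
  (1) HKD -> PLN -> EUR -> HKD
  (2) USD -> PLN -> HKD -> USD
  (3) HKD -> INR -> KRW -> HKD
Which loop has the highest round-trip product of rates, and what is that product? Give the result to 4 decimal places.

(1) 0.567 × 0.186 × 8.77 = 0.92490
(2) 3.59 × 1.78 × 0.174 = 1.11189
(3) 9.96 × 20.2 × 0.00472 = 0.94963
Highest is cycle (2) at 1.1119 (>1, arbitrage).

1.1119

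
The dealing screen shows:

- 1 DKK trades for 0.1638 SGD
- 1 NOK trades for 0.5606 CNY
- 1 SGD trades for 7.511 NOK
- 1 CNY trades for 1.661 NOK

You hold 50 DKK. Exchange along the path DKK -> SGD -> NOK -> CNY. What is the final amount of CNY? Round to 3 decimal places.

34.485

50 DKK × 0.1638 = 8.19 SGD
8.19 SGD × 7.511 = 61.51509 NOK
61.51509 NOK × 0.5606 = 34.485359454 CNY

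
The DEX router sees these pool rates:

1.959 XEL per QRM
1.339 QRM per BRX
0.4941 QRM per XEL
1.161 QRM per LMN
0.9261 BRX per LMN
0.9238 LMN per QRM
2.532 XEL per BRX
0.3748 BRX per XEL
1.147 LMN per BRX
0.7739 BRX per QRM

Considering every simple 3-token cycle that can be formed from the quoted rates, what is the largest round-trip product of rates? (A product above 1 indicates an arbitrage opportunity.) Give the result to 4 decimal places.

1.1456

QRM→LMN→BRX→QRM: 0.9238 × 0.9261 × 1.339 = 1.14556
QRM→BRX→LMN→QRM: 0.7739 × 1.147 × 1.161 = 1.03058
QRM→XEL→BRX→QRM: 1.959 × 0.3748 × 1.339 = 0.98314
QRM→BRX→XEL→QRM: 0.7739 × 2.532 × 0.4941 = 0.96820
Maximum is QRM→LMN→BRX→QRM at 1.1456; arbitrage exists.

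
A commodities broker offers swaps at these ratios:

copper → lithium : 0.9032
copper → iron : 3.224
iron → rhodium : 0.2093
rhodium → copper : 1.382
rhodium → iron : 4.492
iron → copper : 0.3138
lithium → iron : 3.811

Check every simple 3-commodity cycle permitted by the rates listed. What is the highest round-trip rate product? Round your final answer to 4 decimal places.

lithium→iron→copper→lithium: 3.811 × 0.3138 × 0.9032 = 1.08013
copper→iron→rhodium→copper: 3.224 × 0.2093 × 1.382 = 0.93255
Maximum is lithium→iron→copper→lithium at 1.0801; arbitrage exists.

1.0801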